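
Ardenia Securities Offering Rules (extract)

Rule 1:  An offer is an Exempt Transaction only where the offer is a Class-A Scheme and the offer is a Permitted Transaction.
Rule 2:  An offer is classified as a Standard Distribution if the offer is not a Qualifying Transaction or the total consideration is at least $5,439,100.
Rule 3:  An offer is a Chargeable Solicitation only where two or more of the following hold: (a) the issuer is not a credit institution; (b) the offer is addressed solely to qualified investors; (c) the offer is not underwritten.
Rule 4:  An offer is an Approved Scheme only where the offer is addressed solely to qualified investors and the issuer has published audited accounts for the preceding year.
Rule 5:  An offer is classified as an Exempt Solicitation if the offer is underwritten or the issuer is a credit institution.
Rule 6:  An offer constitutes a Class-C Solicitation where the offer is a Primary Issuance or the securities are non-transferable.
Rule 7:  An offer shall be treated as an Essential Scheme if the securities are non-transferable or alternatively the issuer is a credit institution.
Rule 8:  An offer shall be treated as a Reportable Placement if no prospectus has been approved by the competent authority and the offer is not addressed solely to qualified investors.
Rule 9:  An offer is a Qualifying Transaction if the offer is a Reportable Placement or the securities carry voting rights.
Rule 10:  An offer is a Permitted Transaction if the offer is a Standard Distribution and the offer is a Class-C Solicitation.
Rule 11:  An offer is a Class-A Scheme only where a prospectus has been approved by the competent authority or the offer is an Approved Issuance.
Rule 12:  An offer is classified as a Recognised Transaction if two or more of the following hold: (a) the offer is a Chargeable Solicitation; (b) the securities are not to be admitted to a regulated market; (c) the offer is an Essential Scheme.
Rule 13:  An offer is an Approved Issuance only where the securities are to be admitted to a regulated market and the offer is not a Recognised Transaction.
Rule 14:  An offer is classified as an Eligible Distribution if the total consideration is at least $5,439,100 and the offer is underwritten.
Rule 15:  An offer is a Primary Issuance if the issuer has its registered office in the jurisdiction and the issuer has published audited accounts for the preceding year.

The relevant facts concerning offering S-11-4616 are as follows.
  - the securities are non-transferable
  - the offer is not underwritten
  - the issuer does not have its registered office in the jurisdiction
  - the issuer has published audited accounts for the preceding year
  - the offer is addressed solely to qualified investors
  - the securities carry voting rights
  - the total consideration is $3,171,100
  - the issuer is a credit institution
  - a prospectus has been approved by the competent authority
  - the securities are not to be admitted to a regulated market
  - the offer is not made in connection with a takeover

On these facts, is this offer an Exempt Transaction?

Under rule 3: the issuer is not a credit institution? no; the offer is addressed solely to qualified investors? yes; the offer is not underwritten? yes — 2 of 3 hold (need ≥2) → satisfied.
Under rule 7: the securities are non-transferable? yes; or the issuer is a credit institution? yes. So the offer is an Essential Scheme.
Under rule 12: Chargeable Solicitation (rule 3)? yes; the securities are not to be admitted to a regulated market? yes; Essential Scheme (rule 7)? yes — 3 of 3 hold (need ≥2) → satisfied.
Under rule 13: the securities are to be admitted to a regulated market? no; and not a Recognised Transaction (rule 12)? no. So the offer is not an Approved Issuance.
Under rule 11: a prospectus has been approved by the competent authority? yes; or Approved Issuance (rule 13)? no. So the offer is a Class-A Scheme.
Under rule 8: no prospectus has been approved by the competent authority? no; and the offer is not addressed solely to qualified investors? no. So the offer is not a Reportable Placement.
Under rule 9: Reportable Placement (rule 8)? no; or the securities carry voting rights? yes. So the offer is a Qualifying Transaction.
Under rule 2: not a Qualifying Transaction (rule 9)? no; or total consideration: $3,171,100 ≥ $5,439,100? no. So the offer is not a Standard Distribution.
Under rule 15: the issuer has its registered office in the jurisdiction? no; and the issuer has published audited accounts for the preceding year? yes. So the offer is not a Primary Issuance.
Under rule 6: Primary Issuance (rule 15)? no; or the securities are non-transferable? yes. So the offer is a Class-C Solicitation.
Under rule 10: Standard Distribution (rule 2)? no; and Class-C Solicitation (rule 6)? yes. So the offer is not a Permitted Transaction.
Under rule 1: Class-A Scheme (rule 11)? yes; and Permitted Transaction (rule 10)? no. So the offer is not an Exempt Transaction.

No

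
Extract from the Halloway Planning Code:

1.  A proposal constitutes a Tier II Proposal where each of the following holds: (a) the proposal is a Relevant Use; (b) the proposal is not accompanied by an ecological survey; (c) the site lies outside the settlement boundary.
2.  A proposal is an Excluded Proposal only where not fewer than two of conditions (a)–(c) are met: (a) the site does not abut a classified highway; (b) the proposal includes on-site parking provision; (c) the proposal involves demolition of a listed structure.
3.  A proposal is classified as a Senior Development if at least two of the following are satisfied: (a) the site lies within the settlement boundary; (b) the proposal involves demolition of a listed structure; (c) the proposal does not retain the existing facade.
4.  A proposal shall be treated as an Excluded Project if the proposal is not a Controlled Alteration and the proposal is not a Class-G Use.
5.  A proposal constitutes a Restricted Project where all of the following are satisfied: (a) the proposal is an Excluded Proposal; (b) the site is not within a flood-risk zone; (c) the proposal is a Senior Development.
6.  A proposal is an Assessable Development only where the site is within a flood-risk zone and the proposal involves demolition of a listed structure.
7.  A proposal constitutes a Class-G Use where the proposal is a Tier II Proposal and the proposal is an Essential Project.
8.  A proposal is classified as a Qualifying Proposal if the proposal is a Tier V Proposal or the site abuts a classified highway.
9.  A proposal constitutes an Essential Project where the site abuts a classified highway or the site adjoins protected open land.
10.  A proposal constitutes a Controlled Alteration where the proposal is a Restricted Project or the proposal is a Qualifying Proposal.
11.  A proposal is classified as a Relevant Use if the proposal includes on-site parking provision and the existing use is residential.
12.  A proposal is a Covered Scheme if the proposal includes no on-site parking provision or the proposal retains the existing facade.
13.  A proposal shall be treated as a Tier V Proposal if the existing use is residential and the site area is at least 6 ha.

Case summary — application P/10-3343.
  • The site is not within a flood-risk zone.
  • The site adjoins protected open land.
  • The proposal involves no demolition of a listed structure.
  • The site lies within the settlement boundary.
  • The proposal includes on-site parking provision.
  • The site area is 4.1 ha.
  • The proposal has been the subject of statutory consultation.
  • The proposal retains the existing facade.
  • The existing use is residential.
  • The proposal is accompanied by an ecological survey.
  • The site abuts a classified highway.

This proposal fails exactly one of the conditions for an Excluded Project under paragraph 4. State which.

Under paragraph 2: the site does not abut a classified highway? no; the proposal includes on-site parking provision? yes; the proposal involves demolition of a listed structure? no — 1 of 3 hold (need ≥2) → not satisfied.
Under paragraph 3: the site lies within the settlement boundary? yes; the proposal involves demolition of a listed structure? no; the proposal does not retain the existing facade? no — 1 of 3 hold (need ≥2) → not satisfied.
Under paragraph 5: Excluded Proposal (paragraph 2)? no; and the site is not within a flood-risk zone? yes; and Senior Development (paragraph 3)? no. So the proposal is not a Restricted Project.
Under paragraph 13: the existing use is residential? yes; and site area: 4.1 ha ≥ 6 ha? no. So the proposal is not a Tier V Proposal.
Under paragraph 8: Tier V Proposal (paragraph 13)? no; or the site abuts a classified highway? yes. So the proposal is a Qualifying Proposal.
Under paragraph 10: Restricted Project (paragraph 5)? no; or Qualifying Proposal (paragraph 8)? yes. So the proposal is a Controlled Alteration.
Under paragraph 11: the proposal includes on-site parking provision? yes; and the existing use is residential? yes. So the proposal is a Relevant Use.
Under paragraph 1: Relevant Use (paragraph 11)? yes; and the proposal is not accompanied by an ecological survey? no; and the site lies outside the settlement boundary? no. So the proposal is not a Tier II Proposal.
Under paragraph 9: the site abuts a classified highway? yes; or the site adjoins protected open land? yes. So the proposal is an Essential Project.
Under paragraph 7: Tier II Proposal (paragraph 1)? no; and Essential Project (paragraph 9)? yes. So the proposal is not a Class-G Use.
Under paragraph 4: not a Controlled Alteration (paragraph 10)? no; and not a Class-G Use (paragraph 7)? yes. So the proposal is not an Excluded Project.

Controlled Alteration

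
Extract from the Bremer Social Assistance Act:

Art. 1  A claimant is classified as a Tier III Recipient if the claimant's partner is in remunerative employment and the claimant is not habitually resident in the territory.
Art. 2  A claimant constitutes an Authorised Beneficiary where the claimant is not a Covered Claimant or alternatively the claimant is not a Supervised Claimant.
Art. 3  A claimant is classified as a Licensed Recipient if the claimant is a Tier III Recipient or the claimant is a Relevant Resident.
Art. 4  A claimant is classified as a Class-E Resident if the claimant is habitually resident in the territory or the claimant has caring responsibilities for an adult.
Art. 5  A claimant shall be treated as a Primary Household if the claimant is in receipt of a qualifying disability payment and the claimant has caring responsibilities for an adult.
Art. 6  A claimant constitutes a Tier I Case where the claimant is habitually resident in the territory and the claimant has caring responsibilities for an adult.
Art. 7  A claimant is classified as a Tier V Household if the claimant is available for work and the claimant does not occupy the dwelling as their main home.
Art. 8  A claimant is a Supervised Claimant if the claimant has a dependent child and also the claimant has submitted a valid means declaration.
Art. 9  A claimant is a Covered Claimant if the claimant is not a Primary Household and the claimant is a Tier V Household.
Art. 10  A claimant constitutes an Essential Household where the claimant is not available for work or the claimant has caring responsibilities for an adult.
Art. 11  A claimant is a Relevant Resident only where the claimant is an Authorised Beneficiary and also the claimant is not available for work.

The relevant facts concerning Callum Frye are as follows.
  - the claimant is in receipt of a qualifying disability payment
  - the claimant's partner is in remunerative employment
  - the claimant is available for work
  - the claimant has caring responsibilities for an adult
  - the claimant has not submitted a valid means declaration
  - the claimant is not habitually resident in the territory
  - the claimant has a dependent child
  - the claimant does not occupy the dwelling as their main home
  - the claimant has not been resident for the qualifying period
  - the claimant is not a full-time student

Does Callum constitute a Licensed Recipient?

Under article 1: the claimant's partner is in remunerative employment? yes; and the claimant is not habitually resident in the territory? yes. So the claimant is a Tier III Recipient.
Under article 5: the claimant is in receipt of a qualifying disability payment? yes; and the claimant has caring responsibilities for an adult? yes. So the claimant is a Primary Household.
Under article 7: the claimant is available for work? yes; and the claimant does not occupy the dwelling as their main home? yes. So the claimant is a Tier V Household.
Under article 9: not a Primary Household (article 5)? no; and Tier V Household (article 7)? yes. So the claimant is not a Covered Claimant.
Under article 8: the claimant has a dependent child? yes; and the claimant has submitted a valid means declaration? no. So the claimant is not a Supervised Claimant.
Under article 2: not a Covered Claimant (article 9)? yes; or not a Supervised Claimant (article 8)? yes. So the claimant is an Authorised Beneficiary.
Under article 11: Authorised Beneficiary (article 2)? yes; and the claimant is not available for work? no. So the claimant is not a Relevant Resident.
Under article 3: Tier III Recipient (article 1)? yes; or Relevant Resident (article 11)? no. So the claimant is a Licensed Recipient.

Yes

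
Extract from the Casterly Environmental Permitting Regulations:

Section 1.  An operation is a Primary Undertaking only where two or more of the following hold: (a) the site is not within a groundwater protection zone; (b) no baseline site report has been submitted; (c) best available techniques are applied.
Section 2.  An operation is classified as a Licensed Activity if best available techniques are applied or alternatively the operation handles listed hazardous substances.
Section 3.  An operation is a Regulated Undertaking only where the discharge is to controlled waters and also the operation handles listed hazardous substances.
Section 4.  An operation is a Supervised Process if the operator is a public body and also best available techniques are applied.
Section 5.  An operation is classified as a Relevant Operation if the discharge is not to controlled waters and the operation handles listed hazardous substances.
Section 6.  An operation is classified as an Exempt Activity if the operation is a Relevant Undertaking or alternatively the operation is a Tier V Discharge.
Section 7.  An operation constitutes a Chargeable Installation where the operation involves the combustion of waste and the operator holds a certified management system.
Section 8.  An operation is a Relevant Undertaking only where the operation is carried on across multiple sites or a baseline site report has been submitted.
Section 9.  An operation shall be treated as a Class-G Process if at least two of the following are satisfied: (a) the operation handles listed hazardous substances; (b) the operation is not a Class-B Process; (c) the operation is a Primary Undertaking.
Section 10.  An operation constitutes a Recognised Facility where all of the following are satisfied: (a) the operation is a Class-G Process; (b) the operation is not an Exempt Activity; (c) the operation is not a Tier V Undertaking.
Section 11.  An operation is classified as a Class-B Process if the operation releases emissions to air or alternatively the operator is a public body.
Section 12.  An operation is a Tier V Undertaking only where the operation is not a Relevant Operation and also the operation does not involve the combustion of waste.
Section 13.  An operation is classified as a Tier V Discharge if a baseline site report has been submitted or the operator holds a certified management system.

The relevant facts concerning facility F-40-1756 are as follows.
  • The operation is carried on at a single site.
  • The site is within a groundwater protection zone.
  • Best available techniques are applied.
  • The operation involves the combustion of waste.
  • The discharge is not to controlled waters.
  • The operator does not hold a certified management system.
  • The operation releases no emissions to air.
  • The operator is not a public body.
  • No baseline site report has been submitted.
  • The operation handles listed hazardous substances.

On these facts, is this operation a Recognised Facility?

Under section 11: the operation releases emissions to air? no; or the operator is a public body? no. So the operation is not a Class-B Process.
Under section 1: the site is not within a groundwater protection zone? no; no baseline site report has been submitted? yes; best available techniques are applied? yes — 2 of 3 hold (need ≥2) → satisfied.
Under section 9: the operation handles listed hazardous substances? yes; not a Class-B Process (section 11)? yes; Primary Undertaking (section 1)? yes — 3 of 3 hold (need ≥2) → satisfied.
Under section 8: the operation is carried on across multiple sites? no; or a baseline site report has been submitted? no. So the operation is not a Relevant Undertaking.
Under section 13: a baseline site report has been submitted? no; or the operator holds a certified management system? no. So the operation is not a Tier V Discharge.
Under section 6: Relevant Undertaking (section 8)? no; or Tier V Discharge (section 13)? no. So the operation is not an Exempt Activity.
Under section 5: the discharge is not to controlled waters? yes; and the operation handles listed hazardous substances? yes. So the operation is a Relevant Operation.
Under section 12: not a Relevant Operation (section 5)? no; and the operation does not involve the combustion of waste? no. So the operation is not a Tier V Undertaking.
Under section 10: Class-G Process (section 9)? yes; and not an Exempt Activity (section 6)? yes; and not a Tier V Undertaking (section 12)? yes. So the operation is a Recognised Facility.

Yes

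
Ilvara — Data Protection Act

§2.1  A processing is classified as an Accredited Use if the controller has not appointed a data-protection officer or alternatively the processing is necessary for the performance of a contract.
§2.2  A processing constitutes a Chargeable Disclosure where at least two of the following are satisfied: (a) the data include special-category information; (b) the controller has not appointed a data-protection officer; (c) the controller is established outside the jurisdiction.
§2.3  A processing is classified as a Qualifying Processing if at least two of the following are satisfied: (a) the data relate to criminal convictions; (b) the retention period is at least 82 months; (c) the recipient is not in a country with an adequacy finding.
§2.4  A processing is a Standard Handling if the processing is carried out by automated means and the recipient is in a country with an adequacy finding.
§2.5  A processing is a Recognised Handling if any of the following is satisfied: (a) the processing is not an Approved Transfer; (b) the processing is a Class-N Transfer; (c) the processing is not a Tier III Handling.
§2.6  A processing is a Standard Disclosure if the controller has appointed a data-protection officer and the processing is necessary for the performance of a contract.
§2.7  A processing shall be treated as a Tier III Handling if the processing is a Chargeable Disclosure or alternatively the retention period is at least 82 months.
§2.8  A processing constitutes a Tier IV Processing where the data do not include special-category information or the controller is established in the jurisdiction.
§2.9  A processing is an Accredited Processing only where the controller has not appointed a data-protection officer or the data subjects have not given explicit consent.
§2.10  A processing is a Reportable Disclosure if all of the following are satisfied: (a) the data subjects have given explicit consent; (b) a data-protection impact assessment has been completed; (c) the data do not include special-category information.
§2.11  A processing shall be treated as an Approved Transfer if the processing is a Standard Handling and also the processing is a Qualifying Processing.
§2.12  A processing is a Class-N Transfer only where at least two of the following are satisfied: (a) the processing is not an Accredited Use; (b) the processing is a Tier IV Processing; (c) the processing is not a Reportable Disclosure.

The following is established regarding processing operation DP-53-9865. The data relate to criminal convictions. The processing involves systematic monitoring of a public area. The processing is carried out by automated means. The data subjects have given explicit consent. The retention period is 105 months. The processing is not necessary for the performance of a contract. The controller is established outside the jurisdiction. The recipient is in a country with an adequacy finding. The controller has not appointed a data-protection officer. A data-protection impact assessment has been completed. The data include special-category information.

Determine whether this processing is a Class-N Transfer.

§2.1 — Accredited Use: [the controller has not appointed a data-protection officer? yes] OR [the processing is necessary for the performance of a contract? no] → satisfied.
§2.8 — Tier IV Processing: [the data do not include special-category information? no] OR [the controller is established in the jurisdiction? no] → not satisfied.
§2.10 — Reportable Disclosure: [the data subjects have given explicit consent? yes] AND [a data-protection impact assessment has been completed? yes] AND [the data do not include special-category information? no] → not satisfied.
§2.12 — Class-N Transfer: not an Accredited Use (§2.1)? no; Tier IV Processing (§2.8)? no; not a Reportable Disclosure (§2.10)? yes — 1 of 3 hold (need ≥2) → not satisfied.

No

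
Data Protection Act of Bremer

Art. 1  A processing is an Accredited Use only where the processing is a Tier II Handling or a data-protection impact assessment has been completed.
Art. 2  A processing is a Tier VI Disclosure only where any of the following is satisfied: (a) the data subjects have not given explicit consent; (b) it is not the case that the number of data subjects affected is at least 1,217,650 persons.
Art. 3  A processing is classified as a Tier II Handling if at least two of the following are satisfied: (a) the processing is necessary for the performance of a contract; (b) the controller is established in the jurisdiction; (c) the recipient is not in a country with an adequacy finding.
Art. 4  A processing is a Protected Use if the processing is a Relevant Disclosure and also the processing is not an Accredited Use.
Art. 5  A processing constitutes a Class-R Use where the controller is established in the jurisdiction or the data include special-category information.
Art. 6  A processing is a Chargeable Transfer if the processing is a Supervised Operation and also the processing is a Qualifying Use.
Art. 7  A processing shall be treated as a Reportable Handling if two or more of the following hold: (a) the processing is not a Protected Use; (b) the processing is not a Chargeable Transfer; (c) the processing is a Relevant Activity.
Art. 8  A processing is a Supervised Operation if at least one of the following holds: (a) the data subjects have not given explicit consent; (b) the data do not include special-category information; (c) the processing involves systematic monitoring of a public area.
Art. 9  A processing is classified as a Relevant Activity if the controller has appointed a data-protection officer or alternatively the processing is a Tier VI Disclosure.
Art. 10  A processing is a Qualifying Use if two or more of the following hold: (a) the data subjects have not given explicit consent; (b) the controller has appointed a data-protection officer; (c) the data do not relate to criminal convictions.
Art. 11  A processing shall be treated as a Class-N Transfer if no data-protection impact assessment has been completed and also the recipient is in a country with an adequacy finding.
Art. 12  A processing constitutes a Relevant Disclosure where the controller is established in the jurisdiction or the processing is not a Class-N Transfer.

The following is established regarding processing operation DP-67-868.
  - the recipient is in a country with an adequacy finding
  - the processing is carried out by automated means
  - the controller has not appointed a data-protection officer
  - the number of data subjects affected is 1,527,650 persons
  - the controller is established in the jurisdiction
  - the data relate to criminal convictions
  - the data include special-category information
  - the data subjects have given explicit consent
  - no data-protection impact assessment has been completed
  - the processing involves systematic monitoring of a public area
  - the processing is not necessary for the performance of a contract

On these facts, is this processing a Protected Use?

Yes

Under article 11: no data-protection impact assessment has been completed? yes; and the recipient is in a country with an adequacy finding? yes. So the processing is a Class-N Transfer.
Under article 12: the controller is established in the jurisdiction? yes; or not a Class-N Transfer (article 11)? no. So the processing is a Relevant Disclosure.
Under article 3: the processing is necessary for the performance of a contract? no; the controller is established in the jurisdiction? yes; the recipient is not in a country with an adequacy finding? no — 1 of 3 hold (need ≥2) → not satisfied.
Under article 1: Tier II Handling (article 3)? no; or a data-protection impact assessment has been completed? no. So the processing is not an Accredited Use.
Under article 4: Relevant Disclosure (article 12)? yes; and not an Accredited Use (article 1)? yes. So the processing is a Protected Use.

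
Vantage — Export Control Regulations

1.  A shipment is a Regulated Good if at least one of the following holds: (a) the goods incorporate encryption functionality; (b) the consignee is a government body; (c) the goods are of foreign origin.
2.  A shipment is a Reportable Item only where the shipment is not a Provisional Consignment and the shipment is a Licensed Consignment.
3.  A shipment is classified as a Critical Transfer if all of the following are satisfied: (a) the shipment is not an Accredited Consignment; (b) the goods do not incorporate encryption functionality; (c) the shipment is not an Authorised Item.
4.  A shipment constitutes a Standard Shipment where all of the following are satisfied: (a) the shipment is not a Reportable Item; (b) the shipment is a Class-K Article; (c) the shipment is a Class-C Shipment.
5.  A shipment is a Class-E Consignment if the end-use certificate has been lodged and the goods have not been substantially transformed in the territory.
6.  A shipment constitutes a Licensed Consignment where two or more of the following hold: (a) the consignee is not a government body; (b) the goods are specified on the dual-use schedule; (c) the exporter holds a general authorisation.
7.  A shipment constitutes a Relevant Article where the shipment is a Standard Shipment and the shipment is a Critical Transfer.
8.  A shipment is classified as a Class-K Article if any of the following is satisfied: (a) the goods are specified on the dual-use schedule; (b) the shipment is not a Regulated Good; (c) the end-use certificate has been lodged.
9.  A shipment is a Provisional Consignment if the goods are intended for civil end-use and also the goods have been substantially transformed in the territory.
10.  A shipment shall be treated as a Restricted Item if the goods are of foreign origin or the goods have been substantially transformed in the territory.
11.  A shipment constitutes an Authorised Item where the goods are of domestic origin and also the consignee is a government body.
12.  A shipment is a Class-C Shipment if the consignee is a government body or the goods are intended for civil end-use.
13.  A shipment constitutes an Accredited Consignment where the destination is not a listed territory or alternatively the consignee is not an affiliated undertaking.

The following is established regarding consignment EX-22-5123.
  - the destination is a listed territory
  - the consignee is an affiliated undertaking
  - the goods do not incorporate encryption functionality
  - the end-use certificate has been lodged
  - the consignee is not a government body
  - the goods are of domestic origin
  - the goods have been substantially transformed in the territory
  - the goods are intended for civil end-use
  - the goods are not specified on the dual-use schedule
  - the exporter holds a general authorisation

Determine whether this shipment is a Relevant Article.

Yes

paragraph 9 — Provisional Consignment: [the goods are intended for civil end-use? yes] AND [the goods have been substantially transformed in the territory? yes] → satisfied.
paragraph 6 — Licensed Consignment: the consignee is not a government body? yes; the goods are specified on the dual-use schedule? no; the exporter holds a general authorisation? yes — 2 of 3 hold (need ≥2) → satisfied.
paragraph 2 — Reportable Item: [not a Provisional Consignment (paragraph 9)? no] AND [Licensed Consignment (paragraph 6)? yes] → not satisfied.
paragraph 1 — Regulated Good: [the goods incorporate encryption functionality? no] OR [the consignee is a government body? no] OR [the goods are of foreign origin? no] → not satisfied.
paragraph 8 — Class-K Article: [the goods are specified on the dual-use schedule? no] OR [not a Regulated Good (paragraph 1)? yes] OR [the end-use certificate has been lodged? yes] → satisfied.
paragraph 12 — Class-C Shipment: [the consignee is a government body? no] OR [the goods are intended for civil end-use? yes] → satisfied.
paragraph 4 — Standard Shipment: [not a Reportable Item (paragraph 2)? yes] AND [Class-K Article (paragraph 8)? yes] AND [Class-C Shipment (paragraph 12)? yes] → satisfied.
paragraph 13 — Accredited Consignment: [the destination is not a listed territory? no] OR [the consignee is not an affiliated undertaking? no] → not satisfied.
paragraph 11 — Authorised Item: [the goods are of domestic origin? yes] AND [the consignee is a government body? no] → not satisfied.
paragraph 3 — Critical Transfer: [not an Accredited Consignment (paragraph 13)? yes] AND [the goods do not incorporate encryption functionality? yes] AND [not an Authorised Item (paragraph 11)? yes] → satisfied.
paragraph 7 — Relevant Article: [Standard Shipment (paragraph 4)? yes] AND [Critical Transfer (paragraph 3)? yes] → satisfied.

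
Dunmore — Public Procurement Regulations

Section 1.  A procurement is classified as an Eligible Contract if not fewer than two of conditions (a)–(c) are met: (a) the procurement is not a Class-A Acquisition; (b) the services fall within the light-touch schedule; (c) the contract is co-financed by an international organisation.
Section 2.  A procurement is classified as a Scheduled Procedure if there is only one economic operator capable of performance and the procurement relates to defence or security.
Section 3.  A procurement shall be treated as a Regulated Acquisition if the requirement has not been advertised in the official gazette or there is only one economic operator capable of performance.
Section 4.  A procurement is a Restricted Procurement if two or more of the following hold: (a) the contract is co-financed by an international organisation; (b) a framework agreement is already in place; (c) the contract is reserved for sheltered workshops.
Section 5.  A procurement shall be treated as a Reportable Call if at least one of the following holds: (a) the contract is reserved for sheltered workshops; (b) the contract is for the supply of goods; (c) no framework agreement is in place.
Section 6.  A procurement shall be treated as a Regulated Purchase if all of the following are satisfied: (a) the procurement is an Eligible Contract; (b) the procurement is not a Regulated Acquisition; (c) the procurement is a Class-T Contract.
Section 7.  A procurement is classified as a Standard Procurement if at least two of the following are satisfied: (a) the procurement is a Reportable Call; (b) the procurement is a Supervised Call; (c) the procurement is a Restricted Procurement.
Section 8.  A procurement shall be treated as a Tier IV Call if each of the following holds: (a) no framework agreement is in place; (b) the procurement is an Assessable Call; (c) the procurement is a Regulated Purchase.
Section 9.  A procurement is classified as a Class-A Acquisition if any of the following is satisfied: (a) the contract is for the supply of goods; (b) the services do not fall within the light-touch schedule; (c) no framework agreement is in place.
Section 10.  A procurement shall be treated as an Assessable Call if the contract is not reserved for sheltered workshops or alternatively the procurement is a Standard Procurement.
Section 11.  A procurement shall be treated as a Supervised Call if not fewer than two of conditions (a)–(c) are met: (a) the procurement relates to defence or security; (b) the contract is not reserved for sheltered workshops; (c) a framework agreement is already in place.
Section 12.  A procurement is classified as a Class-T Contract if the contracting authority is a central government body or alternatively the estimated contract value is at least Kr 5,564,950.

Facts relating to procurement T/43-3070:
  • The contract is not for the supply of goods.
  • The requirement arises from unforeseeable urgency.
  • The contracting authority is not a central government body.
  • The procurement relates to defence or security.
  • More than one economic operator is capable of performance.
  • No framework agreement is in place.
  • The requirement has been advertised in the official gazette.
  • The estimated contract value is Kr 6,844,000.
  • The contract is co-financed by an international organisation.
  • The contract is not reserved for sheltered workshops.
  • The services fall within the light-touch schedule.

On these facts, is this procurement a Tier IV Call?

Yes

Under section 5: the contract is reserved for sheltered workshops? no; or the contract is for the supply of goods? no; or no framework agreement is in place? yes. So the procurement is a Reportable Call.
Under section 11: the procurement relates to defence or security? yes; the contract is not reserved for sheltered workshops? yes; a framework agreement is already in place? no — 2 of 3 hold (need ≥2) → satisfied.
Under section 4: the contract is co-financed by an international organisation? yes; a framework agreement is already in place? no; the contract is reserved for sheltered workshops? no — 1 of 3 hold (need ≥2) → not satisfied.
Under section 7: Reportable Call (section 5)? yes; Supervised Call (section 11)? yes; Restricted Procurement (section 4)? no — 2 of 3 hold (need ≥2) → satisfied.
Under section 10: the contract is not reserved for sheltered workshops? yes; or Standard Procurement (section 7)? yes. So the procurement is an Assessable Call.
Under section 9: the contract is for the supply of goods? no; or the services do not fall within the light-touch schedule? no; or no framework agreement is in place? yes. So the procurement is a Class-A Acquisition.
Under section 1: not a Class-A Acquisition (section 9)? no; the services fall within the light-touch schedule? yes; the contract is co-financed by an international organisation? yes — 2 of 3 hold (need ≥2) → satisfied.
Under section 3: the requirement has not been advertised in the official gazette? no; or there is only one economic operator capable of performance? no. So the procurement is not a Regulated Acquisition.
Under section 12: the contracting authority is a central government body? no; or estimated contract value: Kr 6,844,000 ≥ Kr 5,564,950? yes. So the procurement is a Class-T Contract.
Under section 6: Eligible Contract (section 1)? yes; and not a Regulated Acquisition (section 3)? yes; and Class-T Contract (section 12)? yes. So the procurement is a Regulated Purchase.
Under section 8: no framework agreement is in place? yes; and Assessable Call (section 10)? yes; and Regulated Purchase (section 6)? yes. So the procurement is a Tier IV Call.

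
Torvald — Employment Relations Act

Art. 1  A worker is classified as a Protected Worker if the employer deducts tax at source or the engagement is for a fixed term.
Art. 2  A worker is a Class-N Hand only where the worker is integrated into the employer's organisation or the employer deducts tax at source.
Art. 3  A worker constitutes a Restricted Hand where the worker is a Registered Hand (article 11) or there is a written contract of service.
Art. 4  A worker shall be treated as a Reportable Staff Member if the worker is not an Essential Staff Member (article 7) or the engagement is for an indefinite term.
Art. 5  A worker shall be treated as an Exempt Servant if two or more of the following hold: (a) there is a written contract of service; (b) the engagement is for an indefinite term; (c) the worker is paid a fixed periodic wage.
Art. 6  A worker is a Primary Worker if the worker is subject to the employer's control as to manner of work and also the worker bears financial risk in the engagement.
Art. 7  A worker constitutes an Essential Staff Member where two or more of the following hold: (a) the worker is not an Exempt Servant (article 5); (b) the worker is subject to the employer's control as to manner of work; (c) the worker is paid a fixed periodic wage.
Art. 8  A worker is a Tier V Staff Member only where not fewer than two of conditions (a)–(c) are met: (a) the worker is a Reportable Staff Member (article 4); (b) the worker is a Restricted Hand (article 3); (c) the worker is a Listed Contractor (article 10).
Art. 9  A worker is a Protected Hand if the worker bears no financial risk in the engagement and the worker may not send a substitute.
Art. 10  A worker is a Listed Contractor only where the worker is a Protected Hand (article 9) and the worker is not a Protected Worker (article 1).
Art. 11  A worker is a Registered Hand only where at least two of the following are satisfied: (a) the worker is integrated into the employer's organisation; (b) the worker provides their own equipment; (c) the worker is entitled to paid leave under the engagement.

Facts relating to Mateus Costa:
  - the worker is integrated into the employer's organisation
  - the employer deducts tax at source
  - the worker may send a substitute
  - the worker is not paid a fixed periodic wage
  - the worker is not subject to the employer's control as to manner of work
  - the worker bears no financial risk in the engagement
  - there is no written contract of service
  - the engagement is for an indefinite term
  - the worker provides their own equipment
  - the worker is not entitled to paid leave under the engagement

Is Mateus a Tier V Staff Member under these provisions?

Under article 5: there is a written contract of service? no; the engagement is for an indefinite term? yes; the worker is paid a fixed periodic wage? no — 1 of 3 hold (need ≥2) → not satisfied.
Under article 7: not an Exempt Servant (article 5)? yes; the worker is subject to the employer's control as to manner of work? no; the worker is paid a fixed periodic wage? no — 1 of 3 hold (need ≥2) → not satisfied.
Under article 4: not an Essential Staff Member (article 7)? yes; or the engagement is for an indefinite term? yes. So the worker is a Reportable Staff Member.
Under article 11: the worker is integrated into the employer's organisation? yes; the worker provides their own equipment? yes; the worker is entitled to paid leave under the engagement? no — 2 of 3 hold (need ≥2) → satisfied.
Under article 3: Registered Hand (article 11)? yes; or there is a written contract of service? no. So the worker is a Restricted Hand.
Under article 9: the worker bears no financial risk in the engagement? yes; and the worker may not send a substitute? no. So the worker is not a Protected Hand.
Under article 1: the employer deducts tax at source? yes; or the engagement is for a fixed term? no. So the worker is a Protected Worker.
Under article 10: Protected Hand (article 9)? no; and not a Protected Worker (article 1)? no. So the worker is not a Listed Contractor.
Under article 8: Reportable Staff Member (article 4)? yes; Restricted Hand (article 3)? yes; Listed Contractor (article 10)? no — 2 of 3 hold (need ≥2) → satisfied.

Yes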